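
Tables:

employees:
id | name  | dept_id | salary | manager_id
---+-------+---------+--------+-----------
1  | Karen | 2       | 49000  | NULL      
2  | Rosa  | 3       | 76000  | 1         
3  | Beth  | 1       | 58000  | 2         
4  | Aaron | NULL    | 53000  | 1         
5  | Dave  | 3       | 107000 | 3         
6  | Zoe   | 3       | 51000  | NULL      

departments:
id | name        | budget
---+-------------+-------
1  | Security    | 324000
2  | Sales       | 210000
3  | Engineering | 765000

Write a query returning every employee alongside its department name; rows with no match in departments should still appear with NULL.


LEFT JOIN keeps every row from employees (the left table); where dept_id has no match in departments, the department columns become NULL. Walk through each employee:
  - employee 1 (Karen): dept_id=2 -> matches Sales
  - employee 2 (Rosa): dept_id=3 -> matches Engineering
  - employee 3 (Beth): dept_id=1 -> matches Security
  - employee 4 (Aaron): dept_id=NULL, no match -> kept with NULL
  - employee 5 (Dave): dept_id=3 -> matches Engineering
  - employee 6 (Zoe): dept_id=3 -> matches Engineering
All 6 rows appear; 1 has NULL department.

SQL:
SELECT a.name, b.name AS department
FROM employees a
LEFT JOIN departments b ON a.dept_id = b.id

Result:
name  | department 
------+------------
Karen | Sales      
Rosa  | Engineering
Beth  | Security   
Aaron | NULL       
Dave  | Engineering
Zoe   | Engineering


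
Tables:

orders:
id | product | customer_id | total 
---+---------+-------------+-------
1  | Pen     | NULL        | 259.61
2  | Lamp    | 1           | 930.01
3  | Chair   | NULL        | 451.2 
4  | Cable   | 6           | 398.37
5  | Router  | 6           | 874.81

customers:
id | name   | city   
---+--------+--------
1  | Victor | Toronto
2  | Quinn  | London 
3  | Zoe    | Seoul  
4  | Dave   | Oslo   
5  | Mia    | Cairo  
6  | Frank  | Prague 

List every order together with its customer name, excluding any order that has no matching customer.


INNER JOIN keeps only orders rows whose customer_id matches an id in customers. Walk through each order:
  - order 1 (Pen): customer_id=NULL, no match -> dropped
  - order 2 (Lamp): customer_id=1 -> matches Victor
  - order 3 (Chair): customer_id=NULL, no match -> dropped
  - order 4 (Cable): customer_id=6 -> matches Frank
  - order 5 (Router): customer_id=6 -> matches Frank
So 2 of 5 rows are dropped.

SQL:
SELECT a.product, b.name AS customer
FROM orders a
INNER JOIN customers b ON a.customer_id = b.id

Result:
product | customer
--------+---------
Lamp    | Victor  
Cable   | Frank   
Router  | Frank   


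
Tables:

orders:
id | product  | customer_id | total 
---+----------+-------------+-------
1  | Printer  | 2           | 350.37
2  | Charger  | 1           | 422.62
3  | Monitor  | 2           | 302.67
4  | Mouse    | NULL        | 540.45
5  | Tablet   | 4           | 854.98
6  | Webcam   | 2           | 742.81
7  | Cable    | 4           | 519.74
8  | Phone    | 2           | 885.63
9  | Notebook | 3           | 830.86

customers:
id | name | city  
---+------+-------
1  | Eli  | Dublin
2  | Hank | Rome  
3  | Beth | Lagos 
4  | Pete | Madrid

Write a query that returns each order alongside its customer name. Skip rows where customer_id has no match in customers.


INNER JOIN keeps only orders rows whose customer_id matches an id in customers. Walk through each order:
  - order 1 (Printer): customer_id=2 -> matches Hank
  - order 2 (Charger): customer_id=1 -> matches Eli
  - order 3 (Monitor): customer_id=2 -> matches Hank
  - order 4 (Mouse): customer_id=NULL, no match -> dropped
  - order 5 (Tablet): customer_id=4 -> matches Pete
  - order 6 (Webcam): customer_id=2 -> matches Hank
  - order 7 (Cable): customer_id=4 -> matches Pete
  - order 8 (Phone): customer_id=2 -> matches Hank
  - order 9 (Notebook): customer_id=3 -> matches Beth
So 1 of 9 rows is dropped.

SQL:
SELECT a.product, b.name AS customer
FROM orders a
INNER JOIN customers b ON a.customer_id = b.id

Result:
product  | customer
---------+---------
Printer  | Hank    
Charger  | Eli     
Monitor  | Hank    
Tablet   | Pete    
Webcam   | Hank    
Cable    | Pete    
Phone    | Hank    
Notebook | Beth    


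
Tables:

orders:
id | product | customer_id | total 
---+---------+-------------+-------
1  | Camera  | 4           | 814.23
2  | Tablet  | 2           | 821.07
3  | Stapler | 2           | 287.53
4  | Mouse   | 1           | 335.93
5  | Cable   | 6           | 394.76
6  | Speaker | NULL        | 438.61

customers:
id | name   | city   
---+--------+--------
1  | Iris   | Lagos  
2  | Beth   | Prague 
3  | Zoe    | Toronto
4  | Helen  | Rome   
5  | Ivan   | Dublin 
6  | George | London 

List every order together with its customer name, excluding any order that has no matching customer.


INNER JOIN keeps only orders rows whose customer_id matches an id in customers. Walk through each order:
  - order 1 (Camera): customer_id=4 -> matches Helen
  - order 2 (Tablet): customer_id=2 -> matches Beth
  - order 3 (Stapler): customer_id=2 -> matches Beth
  - order 4 (Mouse): customer_id=1 -> matches Iris
  - order 5 (Cable): customer_id=6 -> matches George
  - order 6 (Speaker): customer_id=NULL, no match -> dropped
So 1 of 6 rows is dropped.

SQL:
SELECT a.product, b.name AS customer
FROM orders a
INNER JOIN customers b ON a.customer_id = b.id

Result:
product | customer
--------+---------
Camera  | Helen   
Tablet  | Beth    
Stapler | Beth    
Mouse   | Iris    
Cable   | George  


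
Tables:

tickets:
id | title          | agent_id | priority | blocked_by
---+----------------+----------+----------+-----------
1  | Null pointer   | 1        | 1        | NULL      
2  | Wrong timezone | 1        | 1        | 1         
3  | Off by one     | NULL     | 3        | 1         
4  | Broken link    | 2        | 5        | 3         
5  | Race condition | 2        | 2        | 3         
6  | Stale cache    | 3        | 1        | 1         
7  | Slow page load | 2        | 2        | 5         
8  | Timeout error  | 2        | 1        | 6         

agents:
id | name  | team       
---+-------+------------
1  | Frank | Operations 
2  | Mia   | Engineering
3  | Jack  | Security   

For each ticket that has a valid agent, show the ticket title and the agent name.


INNER JOIN keeps only tickets rows whose agent_id matches an id in agents. Walk through each ticket:
  - ticket 1 (Null pointer): agent_id=1 -> matches Frank
  - ticket 2 (Wrong timezone): agent_id=1 -> matches Frank
  - ticket 3 (Off by one): agent_id=NULL, no match -> dropped
  - ticket 4 (Broken link): agent_id=2 -> matches Mia
  - ticket 5 (Race condition): agent_id=2 -> matches Mia
  - ticket 6 (Stale cache): agent_id=3 -> matches Jack
  - ticket 7 (Slow page load): agent_id=2 -> matches Mia
  - ticket 8 (Timeout error): agent_id=2 -> matches Mia
So 1 of 8 rows is dropped.

SQL:
SELECT a.title, b.name AS agent
FROM tickets a
INNER JOIN agents b ON a.agent_id = b.id

Result:
title          | agent
---------------+------
Null pointer   | Frank
Wrong timezone | Frank
Broken link    | Mia  
Race condition | Mia  
Stale cache    | Jack 
Slow page load | Mia  
Timeout error  | Mia  


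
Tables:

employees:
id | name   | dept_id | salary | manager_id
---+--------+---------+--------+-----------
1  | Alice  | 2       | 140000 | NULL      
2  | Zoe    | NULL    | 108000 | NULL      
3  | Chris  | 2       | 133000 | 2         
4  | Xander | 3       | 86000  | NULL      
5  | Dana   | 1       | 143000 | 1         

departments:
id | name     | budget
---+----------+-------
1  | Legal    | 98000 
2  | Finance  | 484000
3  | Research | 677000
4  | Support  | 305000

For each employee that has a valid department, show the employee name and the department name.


INNER JOIN keeps only employees rows whose dept_id matches an id in departments. Walk through each employee:
  - employee 1 (Alice): dept_id=2 -> matches Finance
  - employee 2 (Zoe): dept_id=NULL, no match -> dropped
  - employee 3 (Chris): dept_id=2 -> matches Finance
  - employee 4 (Xander): dept_id=3 -> matches Research
  - employee 5 (Dana): dept_id=1 -> matches Legal
So 1 of 5 rows is dropped.

SQL:
SELECT a.name, b.name AS department
FROM employees a
INNER JOIN departments b ON a.dept_id = b.id

Result:
name   | department
-------+-----------
Alice  | Finance   
Chris  | Finance   
Xander | Research  
Dana   | Legal     


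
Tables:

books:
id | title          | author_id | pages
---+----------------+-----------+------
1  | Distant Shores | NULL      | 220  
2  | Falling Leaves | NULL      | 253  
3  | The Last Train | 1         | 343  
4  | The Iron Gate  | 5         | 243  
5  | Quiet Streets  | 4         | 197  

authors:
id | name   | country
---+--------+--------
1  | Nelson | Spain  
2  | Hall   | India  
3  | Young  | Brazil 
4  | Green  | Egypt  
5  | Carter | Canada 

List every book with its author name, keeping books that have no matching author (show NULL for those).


LEFT JOIN keeps every row from books (the left table); where author_id has no match in authors, the author columns become NULL. Walk through each book:
  - book 1 (Distant Shores): author_id=NULL, no match -> kept with NULL
  - book 2 (Falling Leaves): author_id=NULL, no match -> kept with NULL
  - book 3 (The Last Train): author_id=1 -> matches Nelson
  - book 4 (The Iron Gate): author_id=5 -> matches Carter
  - book 5 (Quiet Streets): author_id=4 -> matches Green
All 5 rows appear; 2 have NULL author.

SQL:
SELECT a.title, b.name AS author
FROM books a
LEFT JOIN authors b ON a.author_id = b.id

Result:
title          | author
---------------+-------
Distant Shores | NULL  
Falling Leaves | NULL  
The Last Train | Nelson
The Iron Gate  | Carter
Quiet Streets  | Green 


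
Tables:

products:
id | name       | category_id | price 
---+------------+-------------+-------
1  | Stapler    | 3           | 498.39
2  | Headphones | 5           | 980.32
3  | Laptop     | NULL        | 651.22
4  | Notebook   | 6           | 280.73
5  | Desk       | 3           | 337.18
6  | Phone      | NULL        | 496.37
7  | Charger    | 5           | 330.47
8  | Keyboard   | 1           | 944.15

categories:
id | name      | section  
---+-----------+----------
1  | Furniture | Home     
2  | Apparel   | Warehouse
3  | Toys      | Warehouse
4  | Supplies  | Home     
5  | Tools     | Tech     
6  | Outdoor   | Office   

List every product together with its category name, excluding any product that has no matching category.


INNER JOIN keeps only products rows whose category_id matches an id in categories. Walk through each product:
  - product 1 (Stapler): category_id=3 -> matches Toys
  - product 2 (Headphones): category_id=5 -> matches Tools
  - product 3 (Laptop): category_id=NULL, no match -> dropped
  - product 4 (Notebook): category_id=6 -> matches Outdoor
  - product 5 (Desk): category_id=3 -> matches Toys
  - product 6 (Phone): category_id=NULL, no match -> dropped
  - product 7 (Charger): category_id=5 -> matches Tools
  - product 8 (Keyboard): category_id=1 -> matches Furniture
So 2 of 8 rows are dropped.

SQL:
SELECT a.name, b.name AS category
FROM products a
INNER JOIN categories b ON a.category_id = b.id

Result:
name       | category 
-----------+----------
Stapler    | Toys     
Headphones | Tools    
Notebook   | Outdoor  
Desk       | Toys     
Charger    | Tools    
Keyboard   | Furniture


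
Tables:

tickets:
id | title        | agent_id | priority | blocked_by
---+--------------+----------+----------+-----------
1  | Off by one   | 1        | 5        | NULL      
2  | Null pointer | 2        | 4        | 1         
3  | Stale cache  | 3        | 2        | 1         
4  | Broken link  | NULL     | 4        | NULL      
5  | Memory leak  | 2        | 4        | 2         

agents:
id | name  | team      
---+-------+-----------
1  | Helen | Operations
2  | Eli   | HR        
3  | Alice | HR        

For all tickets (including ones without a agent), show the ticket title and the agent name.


LEFT JOIN keeps every row from tickets (the left table); where agent_id has no match in agents, the agent columns become NULL. Walk through each ticket:
  - ticket 1 (Off by one): agent_id=1 -> matches Helen
  - ticket 2 (Null pointer): agent_id=2 -> matches Eli
  - ticket 3 (Stale cache): agent_id=3 -> matches Alice
  - ticket 4 (Broken link): agent_id=NULL, no match -> kept with NULL
  - ticket 5 (Memory leak): agent_id=2 -> matches Eli
All 5 rows appear; 1 has NULL agent.

SQL:
SELECT a.title, b.name AS agent
FROM tickets a
LEFT JOIN agents b ON a.agent_id = b.id

Result:
title        | agent
-------------+------
Off by one   | Helen
Null pointer | Eli  
Stale cache  | Alice
Broken link  | NULL 
Memory leak  | Eli  


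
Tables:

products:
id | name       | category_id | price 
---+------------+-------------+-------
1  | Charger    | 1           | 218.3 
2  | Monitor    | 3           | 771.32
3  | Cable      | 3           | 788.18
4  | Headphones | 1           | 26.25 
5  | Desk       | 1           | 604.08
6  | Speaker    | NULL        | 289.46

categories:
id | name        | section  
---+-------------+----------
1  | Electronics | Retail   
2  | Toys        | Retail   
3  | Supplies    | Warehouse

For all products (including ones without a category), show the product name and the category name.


LEFT JOIN keeps every row from products (the left table); where category_id has no match in categories, the category columns become NULL. Walk through each product:
  - product 1 (Charger): category_id=1 -> matches Electronics
  - product 2 (Monitor): category_id=3 -> matches Supplies
  - product 3 (Cable): category_id=3 -> matches Supplies
  - product 4 (Headphones): category_id=1 -> matches Electronics
  - product 5 (Desk): category_id=1 -> matches Electronics
  - product 6 (Speaker): category_id=NULL, no match -> kept with NULL
All 6 rows appear; 1 has NULL category.

SQL:
SELECT a.name, b.name AS category
FROM products a
LEFT JOIN categories b ON a.category_id = b.id

Result:
name       | category   
-----------+------------
Charger    | Electronics
Monitor    | Supplies   
Cable      | Supplies   
Headphones | Electronics
Desk       | Electronics
Speaker    | NULL       


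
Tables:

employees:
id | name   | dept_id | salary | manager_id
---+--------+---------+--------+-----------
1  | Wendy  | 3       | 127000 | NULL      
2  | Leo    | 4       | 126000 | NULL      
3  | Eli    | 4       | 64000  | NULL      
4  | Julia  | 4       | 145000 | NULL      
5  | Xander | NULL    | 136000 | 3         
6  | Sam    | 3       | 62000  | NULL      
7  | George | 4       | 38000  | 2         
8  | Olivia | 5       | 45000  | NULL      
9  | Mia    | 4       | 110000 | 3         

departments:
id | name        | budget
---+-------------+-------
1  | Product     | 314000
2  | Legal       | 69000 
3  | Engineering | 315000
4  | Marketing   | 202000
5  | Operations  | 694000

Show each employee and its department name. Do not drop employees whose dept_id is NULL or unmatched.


LEFT JOIN keeps every row from employees (the left table); where dept_id has no match in departments, the department columns become NULL. Walk through each employee:
  - employee 1 (Wendy): dept_id=3 -> matches Engineering
  - employee 2 (Leo): dept_id=4 -> matches Marketing
  - employee 3 (Eli): dept_id=4 -> matches Marketing
  - employee 4 (Julia): dept_id=4 -> matches Marketing
  - employee 5 (Xander): dept_id=NULL, no match -> kept with NULL
  - employee 6 (Sam): dept_id=3 -> matches Engineering
  - employee 7 (George): dept_id=4 -> matches Marketing
  - employee 8 (Olivia): dept_id=5 -> matches Operations
  - employee 9 (Mia): dept_id=4 -> matches Marketing
All 9 rows appear; 1 has NULL department.

SQL:
SELECT a.name, b.name AS department
FROM employees a
LEFT JOIN departments b ON a.dept_id = b.id

Result:
name   | department 
-------+------------
Wendy  | Engineering
Leo    | Marketing  
Eli    | Marketing  
Julia  | Marketing  
Xander | NULL       
Sam    | Engineering
George | Marketing  
Olivia | Operations 
Mia    | Marketing  


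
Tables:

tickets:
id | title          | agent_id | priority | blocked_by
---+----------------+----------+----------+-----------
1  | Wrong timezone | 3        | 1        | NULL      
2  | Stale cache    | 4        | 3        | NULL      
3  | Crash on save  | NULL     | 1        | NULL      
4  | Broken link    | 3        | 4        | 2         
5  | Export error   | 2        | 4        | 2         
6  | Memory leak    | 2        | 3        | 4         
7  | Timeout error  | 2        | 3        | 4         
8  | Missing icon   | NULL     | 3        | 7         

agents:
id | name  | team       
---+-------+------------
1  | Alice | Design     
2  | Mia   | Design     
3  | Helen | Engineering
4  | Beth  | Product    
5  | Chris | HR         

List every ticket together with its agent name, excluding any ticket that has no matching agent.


INNER JOIN keeps only tickets rows whose agent_id matches an id in agents. Walk through each ticket:
  - ticket 1 (Wrong timezone): agent_id=3 -> matches Helen
  - ticket 2 (Stale cache): agent_id=4 -> matches Beth
  - ticket 3 (Crash on save): agent_id=NULL, no match -> dropped
  - ticket 4 (Broken link): agent_id=3 -> matches Helen
  - ticket 5 (Export error): agent_id=2 -> matches Mia
  - ticket 6 (Memory leak): agent_id=2 -> matches Mia
  - ticket 7 (Timeout error): agent_id=2 -> matches Mia
  - ticket 8 (Missing icon): agent_id=NULL, no match -> dropped
So 2 of 8 rows are dropped.

SQL:
SELECT a.title, b.name AS agent
FROM tickets a
INNER JOIN agents b ON a.agent_id = b.id

Result:
title          | agent
---------------+------
Wrong timezone | Helen
Stale cache    | Beth 
Broken link    | Helen
Export error   | Mia  
Memory leak    | Mia  
Timeout error  | Mia  


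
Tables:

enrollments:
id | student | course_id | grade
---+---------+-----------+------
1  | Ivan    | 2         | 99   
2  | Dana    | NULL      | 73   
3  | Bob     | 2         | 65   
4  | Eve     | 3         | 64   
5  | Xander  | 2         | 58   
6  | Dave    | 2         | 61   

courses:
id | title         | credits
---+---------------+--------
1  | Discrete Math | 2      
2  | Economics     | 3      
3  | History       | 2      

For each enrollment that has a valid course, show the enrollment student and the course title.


INNER JOIN keeps only enrollments rows whose course_id matches an id in courses. Walk through each enrollment:
  - enrollment 1 (Ivan): course_id=2 -> matches Economics
  - enrollment 2 (Dana): course_id=NULL, no match -> dropped
  - enrollment 3 (Bob): course_id=2 -> matches Economics
  - enrollment 4 (Eve): course_id=3 -> matches History
  - enrollment 5 (Xander): course_id=2 -> matches Economics
  - enrollment 6 (Dave): course_id=2 -> matches Economics
So 1 of 6 rows is dropped.

SQL:
SELECT a.student, b.title AS course
FROM enrollments a
INNER JOIN courses b ON a.course_id = b.id

Result:
student | course   
--------+----------
Ivan    | Economics
Bob     | Economics
Eve     | History  
Xander  | Economics
Dave    | Economics


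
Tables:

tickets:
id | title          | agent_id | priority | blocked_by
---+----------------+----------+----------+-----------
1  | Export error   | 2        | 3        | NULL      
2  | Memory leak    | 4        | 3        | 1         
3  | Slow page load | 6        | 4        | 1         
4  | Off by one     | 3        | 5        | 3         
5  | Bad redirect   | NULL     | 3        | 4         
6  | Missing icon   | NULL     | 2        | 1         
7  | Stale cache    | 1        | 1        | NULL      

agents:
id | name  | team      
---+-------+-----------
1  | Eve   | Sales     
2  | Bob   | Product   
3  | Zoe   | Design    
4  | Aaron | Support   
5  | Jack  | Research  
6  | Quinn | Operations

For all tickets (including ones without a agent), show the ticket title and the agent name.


LEFT JOIN keeps every row from tickets (the left table); where agent_id has no match in agents, the agent columns become NULL. Walk through each ticket:
  - ticket 1 (Export error): agent_id=2 -> matches Bob
  - ticket 2 (Memory leak): agent_id=4 -> matches Aaron
  - ticket 3 (Slow page load): agent_id=6 -> matches Quinn
  - ticket 4 (Off by one): agent_id=3 -> matches Zoe
  - ticket 5 (Bad redirect): agent_id=NULL, no match -> kept with NULL
  - ticket 6 (Missing icon): agent_id=NULL, no match -> kept with NULL
  - ticket 7 (Stale cache): agent_id=1 -> matches Eve
All 7 rows appear; 2 have NULL agent.

SQL:
SELECT a.title, b.name AS agent
FROM tickets a
LEFT JOIN agents b ON a.agent_id = b.id

Result:
title          | agent
---------------+------
Export error   | Bob  
Memory leak    | Aaron
Slow page load | Quinn
Off by one     | Zoe  
Bad redirect   | NULL 
Missing icon   | NULL 
Stale cache    | Eve  


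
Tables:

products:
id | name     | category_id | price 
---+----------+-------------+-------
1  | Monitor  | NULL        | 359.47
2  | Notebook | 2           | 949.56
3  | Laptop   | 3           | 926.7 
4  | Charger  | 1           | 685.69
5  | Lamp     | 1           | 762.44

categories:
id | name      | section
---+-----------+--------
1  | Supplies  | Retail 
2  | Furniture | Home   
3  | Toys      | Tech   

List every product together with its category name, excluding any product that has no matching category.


INNER JOIN keeps only products rows whose category_id matches an id in categories. Walk through each product:
  - product 1 (Monitor): category_id=NULL, no match -> dropped
  - product 2 (Notebook): category_id=2 -> matches Furniture
  - product 3 (Laptop): category_id=3 -> matches Toys
  - product 4 (Charger): category_id=1 -> matches Supplies
  - product 5 (Lamp): category_id=1 -> matches Supplies
So 1 of 5 rows is dropped.

SQL:
SELECT a.name, b.name AS category
FROM products a
INNER JOIN categories b ON a.category_id = b.id

Result:
name     | category 
---------+----------
Notebook | Furniture
Laptop   | Toys     
Charger  | Supplies 
Lamp     | Supplies 


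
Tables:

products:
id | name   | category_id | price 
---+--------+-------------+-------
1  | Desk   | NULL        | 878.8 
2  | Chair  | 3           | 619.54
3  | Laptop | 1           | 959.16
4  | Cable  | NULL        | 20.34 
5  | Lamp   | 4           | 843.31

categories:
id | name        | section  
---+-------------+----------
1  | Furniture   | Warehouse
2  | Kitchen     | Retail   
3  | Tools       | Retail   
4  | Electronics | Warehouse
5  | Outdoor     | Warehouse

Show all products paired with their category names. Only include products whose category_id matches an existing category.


INNER JOIN keeps only products rows whose category_id matches an id in categories. Walk through each product:
  - product 1 (Desk): category_id=NULL, no match -> dropped
  - product 2 (Chair): category_id=3 -> matches Tools
  - product 3 (Laptop): category_id=1 -> matches Furniture
  - product 4 (Cable): category_id=NULL, no match -> dropped
  - product 5 (Lamp): category_id=4 -> matches Electronics
So 2 of 5 rows are dropped.

SQL:
SELECT a.name, b.name AS category
FROM products a
INNER JOIN categories b ON a.category_id = b.id

Result:
name   | category   
-------+------------
Chair  | Tools      
Laptop | Furniture  
Lamp   | Electronics


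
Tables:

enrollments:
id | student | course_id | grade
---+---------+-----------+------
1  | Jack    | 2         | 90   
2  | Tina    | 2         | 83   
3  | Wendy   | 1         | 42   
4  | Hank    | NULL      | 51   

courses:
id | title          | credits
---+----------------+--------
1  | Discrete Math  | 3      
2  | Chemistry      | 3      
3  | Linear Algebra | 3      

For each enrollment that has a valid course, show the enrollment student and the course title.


INNER JOIN keeps only enrollments rows whose course_id matches an id in courses. Walk through each enrollment:
  - enrollment 1 (Jack): course_id=2 -> matches Chemistry
  - enrollment 2 (Tina): course_id=2 -> matches Chemistry
  - enrollment 3 (Wendy): course_id=1 -> matches Discrete Math
  - enrollment 4 (Hank): course_id=NULL, no match -> dropped
So 1 of 4 rows is dropped.

SQL:
SELECT a.student, b.title AS course
FROM enrollments a
INNER JOIN courses b ON a.course_id = b.id

Result:
student | course       
--------+--------------
Jack    | Chemistry    
Tina    | Chemistry    
Wendy   | Discrete Math


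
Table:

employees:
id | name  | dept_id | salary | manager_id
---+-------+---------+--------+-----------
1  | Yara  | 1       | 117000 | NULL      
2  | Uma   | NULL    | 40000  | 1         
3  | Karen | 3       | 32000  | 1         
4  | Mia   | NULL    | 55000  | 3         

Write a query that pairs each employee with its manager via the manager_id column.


This is a self-join: employees is joined to a second copy of itself, matching each row's manager_id to another row's id. Use LEFT JOIN so rows with manager_id=NULL are kept.
  - employee 1 (Yara): manager_id=NULL -> NULL
  - employee 2 (Uma): manager_id=1 -> Yara
  - employee 3 (Karen): manager_id=1 -> Yara
  - employee 4 (Mia): manager_id=3 -> Karen

SQL:
SELECT a.name AS item, b.name AS manager
FROM employees a
LEFT JOIN employees b ON a.manager_id = b.id

Result:
item  | manager
------+--------
Yara  | NULL   
Uma   | Yara   
Karen | Yara   
Mia   | Karen  


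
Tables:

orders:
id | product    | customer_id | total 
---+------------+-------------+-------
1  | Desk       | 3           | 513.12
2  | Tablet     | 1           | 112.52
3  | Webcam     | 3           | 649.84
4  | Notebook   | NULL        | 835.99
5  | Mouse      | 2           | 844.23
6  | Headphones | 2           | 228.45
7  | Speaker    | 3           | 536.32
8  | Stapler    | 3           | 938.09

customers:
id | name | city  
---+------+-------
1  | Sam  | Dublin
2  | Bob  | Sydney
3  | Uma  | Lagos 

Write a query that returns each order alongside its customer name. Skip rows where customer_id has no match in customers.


INNER JOIN keeps only orders rows whose customer_id matches an id in customers. Walk through each order:
  - order 1 (Desk): customer_id=3 -> matches Uma
  - order 2 (Tablet): customer_id=1 -> matches Sam
  - order 3 (Webcam): customer_id=3 -> matches Uma
  - order 4 (Notebook): customer_id=NULL, no match -> dropped
  - order 5 (Mouse): customer_id=2 -> matches Bob
  - order 6 (Headphones): customer_id=2 -> matches Bob
  - order 7 (Speaker): customer_id=3 -> matches Uma
  - order 8 (Stapler): customer_id=3 -> matches Uma
So 1 of 8 rows is dropped.

SQL:
SELECT a.product, b.name AS customer
FROM orders a
INNER JOIN customers b ON a.customer_id = b.id

Result:
product    | customer
-----------+---------
Desk       | Uma     
Tablet     | Sam     
Webcam     | Uma     
Mouse      | Bob     
Headphones | Bob     
Speaker    | Uma     
Stapler    | Uma     


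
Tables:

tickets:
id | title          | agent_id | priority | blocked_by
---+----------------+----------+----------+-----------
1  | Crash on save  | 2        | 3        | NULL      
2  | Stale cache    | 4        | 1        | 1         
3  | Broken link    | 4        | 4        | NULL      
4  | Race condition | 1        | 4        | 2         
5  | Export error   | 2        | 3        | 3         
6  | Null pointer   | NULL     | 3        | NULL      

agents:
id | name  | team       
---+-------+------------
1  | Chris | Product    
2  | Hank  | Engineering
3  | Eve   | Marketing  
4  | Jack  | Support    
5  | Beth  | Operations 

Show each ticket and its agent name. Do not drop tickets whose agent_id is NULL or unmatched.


LEFT JOIN keeps every row from tickets (the left table); where agent_id has no match in agents, the agent columns become NULL. Walk through each ticket:
  - ticket 1 (Crash on save): agent_id=2 -> matches Hank
  - ticket 2 (Stale cache): agent_id=4 -> matches Jack
  - ticket 3 (Broken link): agent_id=4 -> matches Jack
  - ticket 4 (Race condition): agent_id=1 -> matches Chris
  - ticket 5 (Export error): agent_id=2 -> matches Hank
  - ticket 6 (Null pointer): agent_id=NULL, no match -> kept with NULL
All 6 rows appear; 1 has NULL agent.

SQL:
SELECT a.title, b.name AS agent
FROM tickets a
LEFT JOIN agents b ON a.agent_id = b.id

Result:
title          | agent
---------------+------
Crash on save  | Hank 
Stale cache    | Jack 
Broken link    | Jack 
Race condition | Chris
Export error   | Hank 
Null pointer   | NULL 


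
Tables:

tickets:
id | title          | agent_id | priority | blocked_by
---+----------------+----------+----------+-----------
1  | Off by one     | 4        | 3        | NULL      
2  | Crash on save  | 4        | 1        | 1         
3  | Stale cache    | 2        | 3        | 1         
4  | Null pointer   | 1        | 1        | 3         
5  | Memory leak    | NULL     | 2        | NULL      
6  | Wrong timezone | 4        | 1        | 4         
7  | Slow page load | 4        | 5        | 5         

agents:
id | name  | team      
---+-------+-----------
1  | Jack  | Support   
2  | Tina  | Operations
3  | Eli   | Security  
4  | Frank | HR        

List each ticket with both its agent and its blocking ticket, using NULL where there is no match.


Two LEFT JOINs from the same base table tickets: one to agents via agent_id, one to tickets itself via blocked_by. Both are LEFT so every ticket is preserved.
Match against agents:
  - ticket 1 (Off by one): agent_id=4 -> matches Frank
  - ticket 2 (Crash on save): agent_id=4 -> matches Frank
  - ticket 3 (Stale cache): agent_id=2 -> matches Tina
  - ticket 4 (Null pointer): agent_id=1 -> matches Jack
  - ticket 5 (Memory leak): agent_id=NULL, no match -> kept with NULL
  - ticket 6 (Wrong timezone): agent_id=4 -> matches Frank
  - ticket 7 (Slow page load): agent_id=4 -> matches Frank
Match against tickets (self):
  - ticket 1 (Off by one): blocked_by=NULL -> NULL
  - ticket 2 (Crash on save): blocked_by=1 -> Off by one
  - ticket 3 (Stale cache): blocked_by=1 -> Off by one
  - ticket 4 (Null pointer): blocked_by=3 -> Stale cache
  - ticket 5 (Memory leak): blocked_by=NULL -> NULL
  - ticket 6 (Wrong timezone): blocked_by=4 -> Null pointer
  - ticket 7 (Slow page load): blocked_by=5 -> Memory leak

SQL:
SELECT a.title, b.name AS agent, c.title AS blocked_by
FROM tickets a
LEFT JOIN agents b ON a.agent_id = b.id
LEFT JOIN tickets c ON a.blocked_by = c.id

Result:
title          | agent | blocked_by  
---------------+-------+-------------
Off by one     | Frank | NULL        
Crash on save  | Frank | Off by one  
Stale cache    | Tina  | Off by one  
Null pointer   | Jack  | Stale cache 
Memory leak    | NULL  | NULL        
Wrong timezone | Frank | Null pointer
Slow page load | Frank | Memory leak 


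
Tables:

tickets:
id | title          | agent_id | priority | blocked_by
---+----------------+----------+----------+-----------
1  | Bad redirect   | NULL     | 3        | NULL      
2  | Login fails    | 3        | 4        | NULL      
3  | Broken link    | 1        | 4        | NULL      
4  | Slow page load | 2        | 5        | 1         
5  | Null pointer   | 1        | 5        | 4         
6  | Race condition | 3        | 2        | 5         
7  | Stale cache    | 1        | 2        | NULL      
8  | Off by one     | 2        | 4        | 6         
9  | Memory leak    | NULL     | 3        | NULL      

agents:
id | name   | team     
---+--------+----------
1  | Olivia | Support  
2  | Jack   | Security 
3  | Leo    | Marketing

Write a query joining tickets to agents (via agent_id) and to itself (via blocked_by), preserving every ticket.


Two LEFT JOINs from the same base table tickets: one to agents via agent_id, one to tickets itself via blocked_by. Both are LEFT so every ticket is preserved.
Match against agents:
  - ticket 1 (Bad redirect): agent_id=NULL, no match -> kept with NULL
  - ticket 2 (Login fails): agent_id=3 -> matches Leo
  - ticket 3 (Broken link): agent_id=1 -> matches Olivia
  - ticket 4 (Slow page load): agent_id=2 -> matches Jack
  - ticket 5 (Null pointer): agent_id=1 -> matches Olivia
  - ticket 6 (Race condition): agent_id=3 -> matches Leo
  - ticket 7 (Stale cache): agent_id=1 -> matches Olivia
  - ticket 8 (Off by one): agent_id=2 -> matches Jack
  - ticket 9 (Memory leak): agent_id=NULL, no match -> kept with NULL
Match against tickets (self):
  - ticket 1 (Bad redirect): blocked_by=NULL -> NULL
  - ticket 2 (Login fails): blocked_by=NULL -> NULL
  - ticket 3 (Broken link): blocked_by=NULL -> NULL
  - ticket 4 (Slow page load): blocked_by=1 -> Bad redirect
  - ticket 5 (Null pointer): blocked_by=4 -> Slow page load
  - ticket 6 (Race condition): blocked_by=5 -> Null pointer
  - ticket 7 (Stale cache): blocked_by=NULL -> NULL
  - ticket 8 (Off by one): blocked_by=6 -> Race condition
  - ticket 9 (Memory leak): blocked_by=NULL -> NULL

SQL:
SELECT a.title, b.name AS agent, c.title AS blocked_by
FROM tickets a
LEFT JOIN agents b ON a.agent_id = b.id
LEFT JOIN tickets c ON a.blocked_by = c.id

Result:
title          | agent  | blocked_by    
---------------+--------+---------------
Bad redirect   | NULL   | NULL          
Login fails    | Leo    | NULL          
Broken link    | Olivia | NULL          
Slow page load | Jack   | Bad redirect  
Null pointer   | Olivia | Slow page load
Race condition | Leo    | Null pointer  
Stale cache    | Olivia | NULL          
Off by one     | Jack   | Race condition
Memory leak    | NULL   | NULL          


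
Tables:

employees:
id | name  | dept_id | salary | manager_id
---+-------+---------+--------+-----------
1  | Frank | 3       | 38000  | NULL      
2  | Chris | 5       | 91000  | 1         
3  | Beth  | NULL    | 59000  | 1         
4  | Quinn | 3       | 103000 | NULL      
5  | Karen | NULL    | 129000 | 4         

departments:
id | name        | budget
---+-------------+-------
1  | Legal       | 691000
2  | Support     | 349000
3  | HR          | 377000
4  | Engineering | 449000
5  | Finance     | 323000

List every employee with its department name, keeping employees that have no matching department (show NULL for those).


LEFT JOIN keeps every row from employees (the left table); where dept_id has no match in departments, the department columns become NULL. Walk through each employee:
  - employee 1 (Frank): dept_id=3 -> matches HR
  - employee 2 (Chris): dept_id=5 -> matches Finance
  - employee 3 (Beth): dept_id=NULL, no match -> kept with NULL
  - employee 4 (Quinn): dept_id=3 -> matches HR
  - employee 5 (Karen): dept_id=NULL, no match -> kept with NULL
All 5 rows appear; 2 have NULL department.

SQL:
SELECT a.name, b.name AS department
FROM employees a
LEFT JOIN departments b ON a.dept_id = b.id

Result:
name  | department
------+-----------
Frank | HR        
Chris | Finance   
Beth  | NULL      
Quinn | HR        
Karen | NULL      


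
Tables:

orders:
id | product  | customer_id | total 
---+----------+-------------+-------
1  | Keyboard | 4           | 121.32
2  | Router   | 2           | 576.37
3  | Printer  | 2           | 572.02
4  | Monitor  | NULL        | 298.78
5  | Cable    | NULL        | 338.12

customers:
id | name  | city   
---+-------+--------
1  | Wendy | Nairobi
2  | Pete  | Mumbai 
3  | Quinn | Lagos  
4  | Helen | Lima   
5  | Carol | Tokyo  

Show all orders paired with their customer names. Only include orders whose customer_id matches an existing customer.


INNER JOIN keeps only orders rows whose customer_id matches an id in customers. Walk through each order:
  - order 1 (Keyboard): customer_id=4 -> matches Helen
  - order 2 (Router): customer_id=2 -> matches Pete
  - order 3 (Printer): customer_id=2 -> matches Pete
  - order 4 (Monitor): customer_id=NULL, no match -> dropped
  - order 5 (Cable): customer_id=NULL, no match -> dropped
So 2 of 5 rows are dropped.

SQL:
SELECT a.product, b.name AS customer
FROM orders a
INNER JOIN customers b ON a.customer_id = b.id

Result:
product  | customer
---------+---------
Keyboard | Helen   
Router   | Pete    
Printer  | Pete    


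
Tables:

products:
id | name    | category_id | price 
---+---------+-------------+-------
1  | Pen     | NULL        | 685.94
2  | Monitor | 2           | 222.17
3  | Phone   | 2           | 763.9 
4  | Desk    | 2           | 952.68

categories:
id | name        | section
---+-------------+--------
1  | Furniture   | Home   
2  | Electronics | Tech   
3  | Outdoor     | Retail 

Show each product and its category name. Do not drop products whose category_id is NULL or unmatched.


LEFT JOIN keeps every row from products (the left table); where category_id has no match in categories, the category columns become NULL. Walk through each product:
  - product 1 (Pen): category_id=NULL, no match -> kept with NULL
  - product 2 (Monitor): category_id=2 -> matches Electronics
  - product 3 (Phone): category_id=2 -> matches Electronics
  - product 4 (Desk): category_id=2 -> matches Electronics
All 4 rows appear; 1 has NULL category.

SQL:
SELECT a.name, b.name AS category
FROM products a
LEFT JOIN categories b ON a.category_id = b.id

Result:
name    | category   
--------+------------
Pen     | NULL       
Monitor | Electronics
Phone   | Electronics
Desk    | Electronics


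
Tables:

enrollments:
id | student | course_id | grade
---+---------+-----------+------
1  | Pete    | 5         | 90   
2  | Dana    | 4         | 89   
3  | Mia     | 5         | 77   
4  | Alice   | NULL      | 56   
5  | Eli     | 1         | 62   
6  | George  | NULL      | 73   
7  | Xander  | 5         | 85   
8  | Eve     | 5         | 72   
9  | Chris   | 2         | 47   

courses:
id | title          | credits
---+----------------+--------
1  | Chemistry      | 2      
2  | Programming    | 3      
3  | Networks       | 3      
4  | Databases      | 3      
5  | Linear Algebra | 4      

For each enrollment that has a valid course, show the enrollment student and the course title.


INNER JOIN keeps only enrollments rows whose course_id matches an id in courses. Walk through each enrollment:
  - enrollment 1 (Pete): course_id=5 -> matches Linear Algebra
  - enrollment 2 (Dana): course_id=4 -> matches Databases
  - enrollment 3 (Mia): course_id=5 -> matches Linear Algebra
  - enrollment 4 (Alice): course_id=NULL, no match -> dropped
  - enrollment 5 (Eli): course_id=1 -> matches Chemistry
  - enrollment 6 (George): course_id=NULL, no match -> dropped
  - enrollment 7 (Xander): course_id=5 -> matches Linear Algebra
  - enrollment 8 (Eve): course_id=5 -> matches Linear Algebra
  - enrollment 9 (Chris): course_id=2 -> matches Programming
So 2 of 9 rows are dropped.

SQL:
SELECT a.student, b.title AS course
FROM enrollments a
INNER JOIN courses b ON a.course_id = b.id

Result:
student | course        
--------+---------------
Pete    | Linear Algebra
Dana    | Databases     
Mia     | Linear Algebra
Eli     | Chemistry     
Xander  | Linear Algebra
Eve     | Linear Algebra
Chris   | Programming   


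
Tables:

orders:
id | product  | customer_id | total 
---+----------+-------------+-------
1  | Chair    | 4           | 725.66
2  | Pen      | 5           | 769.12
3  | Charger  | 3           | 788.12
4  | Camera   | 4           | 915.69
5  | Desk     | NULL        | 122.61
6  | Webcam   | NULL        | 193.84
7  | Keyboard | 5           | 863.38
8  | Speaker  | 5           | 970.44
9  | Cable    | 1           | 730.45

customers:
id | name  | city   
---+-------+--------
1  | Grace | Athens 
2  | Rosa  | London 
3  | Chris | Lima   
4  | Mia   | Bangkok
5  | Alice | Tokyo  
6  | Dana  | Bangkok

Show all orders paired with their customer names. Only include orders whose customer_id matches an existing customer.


INNER JOIN keeps only orders rows whose customer_id matches an id in customers. Walk through each order:
  - order 1 (Chair): customer_id=4 -> matches Mia
  - order 2 (Pen): customer_id=5 -> matches Alice
  - order 3 (Charger): customer_id=3 -> matches Chris
  - order 4 (Camera): customer_id=4 -> matches Mia
  - order 5 (Desk): customer_id=NULL, no match -> dropped
  - order 6 (Webcam): customer_id=NULL, no match -> dropped
  - order 7 (Keyboard): customer_id=5 -> matches Alice
  - order 8 (Speaker): customer_id=5 -> matches Alice
  - order 9 (Cable): customer_id=1 -> matches Grace
So 2 of 9 rows are dropped.

SQL:
SELECT a.product, b.name AS customer
FROM orders a
INNER JOIN customers b ON a.customer_id = b.id

Result:
product  | customer
---------+---------
Chair    | Mia     
Pen      | Alice   
Charger  | Chris   
Camera   | Mia     
Keyboard | Alice   
Speaker  | Alice   
Cable    | Grace   
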